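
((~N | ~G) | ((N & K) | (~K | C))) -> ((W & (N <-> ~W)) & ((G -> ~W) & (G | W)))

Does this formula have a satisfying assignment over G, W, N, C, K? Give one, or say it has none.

G = False, W = True, N = False, C = False, K = True

  ((~N | ~G) | ((N & K) | (~K | C))) -> ((W & (N <-> ~W)) & ((G -> ~W) & (G | W))) = True
    (~N | ~G) | ((N & K) | (~K | C)) = True
      ~N | ~G = True
        ~N = True
        ~G = True
      (N & K) | (~K | C) = False
        N & K = False
        ~K | C = False
          ~K = False
    (W & (N <-> ~W)) & ((G -> ~W) & (G | W)) = True
      W & (N <-> ~W) = True
        N <-> ~W = True
          ~W = False
      (G -> ~W) & (G | W) = True
        G -> ~W = True
          ~W = False
        G | W = True
The formula evaluates to True.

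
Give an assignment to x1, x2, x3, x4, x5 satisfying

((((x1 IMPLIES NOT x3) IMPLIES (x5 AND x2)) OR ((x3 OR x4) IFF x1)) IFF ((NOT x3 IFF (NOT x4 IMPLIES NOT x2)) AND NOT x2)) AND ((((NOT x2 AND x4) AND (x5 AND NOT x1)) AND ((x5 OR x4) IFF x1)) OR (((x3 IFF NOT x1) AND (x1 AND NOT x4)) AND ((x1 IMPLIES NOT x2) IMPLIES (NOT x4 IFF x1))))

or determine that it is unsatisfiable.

x1: True, x2: True, x3: False, x4: False, x5: False

  (((x1 IMPLIES NOT x3) IMPLIES (x5 AND x2)) OR ((x3 OR x4) IFF x1)) IFF ((NOT x3 IFF (NOT x4 IMPLIES NOT x2)) AND NOT x2) = True
    ((x1 IMPLIES NOT x3) IMPLIES (x5 AND x2)) OR ((x3 OR x4) IFF x1) = False
      (x1 IMPLIES NOT x3) IMPLIES (x5 AND x2) = False
        x1 IMPLIES NOT x3 = True
          NOT x3 = True
        x5 AND x2 = False
      (x3 OR x4) IFF x1 = False
        x3 OR x4 = False
    (NOT x3 IFF (NOT x4 IMPLIES NOT x2)) AND NOT x2 = False
      NOT x3 IFF (NOT x4 IMPLIES NOT x2) = False
        NOT x3 = True
        NOT x4 IMPLIES NOT x2 = False
          NOT x4 = True
          NOT x2 = False
      NOT x2 = False
  (((NOT x2 AND x4) AND (x5 AND NOT x1)) AND ((x5 OR x4) IFF x1)) OR (((x3 IFF NOT x1) AND (x1 AND NOT x4)) AND ((x1 IMPLIES NOT x2) IMPLIES (NOT x4 IFF x1))) = True
    ((NOT x2 AND x4) AND (x5 AND NOT x1)) AND ((x5 OR x4) IFF x1) = False
      (NOT x2 AND x4) AND (x5 AND NOT x1) = False
        NOT x2 AND x4 = False
          NOT x2 = False
        x5 AND NOT x1 = False
          NOT x1 = False
      (x5 OR x4) IFF x1 = False
        x5 OR x4 = False
    ((x3 IFF NOT x1) AND (x1 AND NOT x4)) AND ((x1 IMPLIES NOT x2) IMPLIES (NOT x4 IFF x1)) = True
      (x3 IFF NOT x1) AND (x1 AND NOT x4) = True
        x3 IFF NOT x1 = True
          NOT x1 = False
        x1 AND NOT x4 = True
          NOT x4 = True
      (x1 IMPLIES NOT x2) IMPLIES (NOT x4 IFF x1) = True
        x1 IMPLIES NOT x2 = False
          NOT x2 = False
        NOT x4 IFF x1 = True
          NOT x4 = True
Both conjuncts True, so the formula holds.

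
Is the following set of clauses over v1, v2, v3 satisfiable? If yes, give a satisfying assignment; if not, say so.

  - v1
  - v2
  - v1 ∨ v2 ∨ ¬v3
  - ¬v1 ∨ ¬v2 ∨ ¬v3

v1 = True, v2 = True, v3 = False

Unit clause (v1) forces v1 = True.
Unit clause (v2) forces v2 = True.
In (¬v1 ∨ ¬v2 ∨ ¬v3) only ¬v3 is left, so v3 = False.
Check each clause:
  (v1): v1 holds.
  (v2): v2 holds.
  (v1 ∨ v2 ∨ ¬v3): v1 holds.
  (¬v1 ∨ ¬v2 ∨ ¬v3): ¬v3 holds.
All clauses satisfied.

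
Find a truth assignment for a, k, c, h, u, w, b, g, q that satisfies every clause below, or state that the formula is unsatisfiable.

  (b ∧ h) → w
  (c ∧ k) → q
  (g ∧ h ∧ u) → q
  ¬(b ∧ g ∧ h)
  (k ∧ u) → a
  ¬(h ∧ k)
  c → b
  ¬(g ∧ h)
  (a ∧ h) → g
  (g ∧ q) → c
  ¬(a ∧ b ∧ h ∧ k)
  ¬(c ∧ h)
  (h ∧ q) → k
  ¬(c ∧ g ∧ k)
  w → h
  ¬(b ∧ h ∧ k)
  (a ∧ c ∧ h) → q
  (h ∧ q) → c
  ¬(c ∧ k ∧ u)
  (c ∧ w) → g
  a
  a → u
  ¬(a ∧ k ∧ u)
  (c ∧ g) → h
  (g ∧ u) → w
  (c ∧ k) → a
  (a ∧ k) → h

Unit clause (a) forces a = True.
In (¬a ∨ u) only u is left, so u = True.
In (¬a ∨ ¬k ∨ ¬u) only ¬k is left, so k = False.
Set c = True.
  then (b ∨ ¬c) forces b = True.
  then (¬c ∨ ¬h) forces h = False.
  then (¬c ∨ ¬g ∨ h) forces g = False.
  then (h ∨ ¬w) forces w = False.
Set q = True.
All clauses satisfied.

a = True; k = False; c = True; h = False; u = True; w = False; b = True; g = False; q = True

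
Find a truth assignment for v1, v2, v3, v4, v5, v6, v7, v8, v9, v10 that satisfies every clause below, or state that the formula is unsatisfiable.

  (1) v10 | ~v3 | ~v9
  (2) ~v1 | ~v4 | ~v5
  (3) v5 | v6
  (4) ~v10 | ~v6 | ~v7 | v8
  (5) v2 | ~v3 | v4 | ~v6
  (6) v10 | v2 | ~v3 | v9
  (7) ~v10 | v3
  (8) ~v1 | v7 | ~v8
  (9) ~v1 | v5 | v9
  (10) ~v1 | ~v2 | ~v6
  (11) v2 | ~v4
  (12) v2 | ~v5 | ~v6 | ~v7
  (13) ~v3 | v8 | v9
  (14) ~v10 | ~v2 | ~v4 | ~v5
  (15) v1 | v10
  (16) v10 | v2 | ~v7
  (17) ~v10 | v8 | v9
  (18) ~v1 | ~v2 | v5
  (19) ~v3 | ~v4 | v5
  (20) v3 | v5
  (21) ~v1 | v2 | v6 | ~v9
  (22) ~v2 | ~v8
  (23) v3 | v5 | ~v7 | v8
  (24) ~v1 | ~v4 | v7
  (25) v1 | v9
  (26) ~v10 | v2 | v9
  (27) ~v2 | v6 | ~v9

Set v1 = False.
  then (v1 | v10) forces v10 = True.
  then (v1 | v9) forces v9 = True.
  then (~v10 | v3) forces v3 = True.
Set v2 = True.
  then (~v2 | ~v8) forces v8 = False.
  then (~v2 | v6 | ~v9) forces v6 = True.
  then (~v10 | ~v6 | ~v7 | v8) forces v7 = False.
Try v4 = True:
  (~v10 | ~v2 | ~v4 | ~v5) forces v5 = False.
  clause (~v3 | ~v4 | v5) is falsified — backtrack.
So v4 = False.
Set v5 = False.
All clauses satisfied.

v1 = False, v2 = True, v3 = True, v4 = False, v5 = False, v6 = True, v7 = False, v8 = False, v9 = True, v10 = True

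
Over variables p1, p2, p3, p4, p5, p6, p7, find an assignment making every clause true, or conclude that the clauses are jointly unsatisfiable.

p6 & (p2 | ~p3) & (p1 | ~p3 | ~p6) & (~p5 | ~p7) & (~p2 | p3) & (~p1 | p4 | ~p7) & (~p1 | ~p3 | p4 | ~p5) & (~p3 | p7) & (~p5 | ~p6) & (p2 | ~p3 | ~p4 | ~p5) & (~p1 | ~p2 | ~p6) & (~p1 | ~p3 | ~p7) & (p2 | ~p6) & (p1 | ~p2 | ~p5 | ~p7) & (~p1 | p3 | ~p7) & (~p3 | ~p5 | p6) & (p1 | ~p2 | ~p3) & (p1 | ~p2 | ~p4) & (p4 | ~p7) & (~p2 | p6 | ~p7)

Unsatisfiable

Case p2 = True:
  (p6) forces p6 = True.
  (~p2 | p3) forces p3 = True.
  (p1 | ~p3 | ~p6) forces p1 = True.
  Clause (~p1 | ~p2 | ~p6) is falsified — contradiction.
Case p2 = False:
  (p6) forces p6 = True.
  Clause (p2 | ~p6) is falsified — contradiction.
Both cases fail, so the formula is unsatisfiable.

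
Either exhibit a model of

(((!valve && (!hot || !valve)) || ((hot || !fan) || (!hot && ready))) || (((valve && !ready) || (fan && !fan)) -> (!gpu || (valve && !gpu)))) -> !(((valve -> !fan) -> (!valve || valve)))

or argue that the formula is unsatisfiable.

gpu: True; ready: False; hot: False; fan: True; valve: True

  (((!valve && (!hot || !valve)) || ((hot || !fan) || (!hot && ready))) || (((valve && !ready) || (fan && !fan)) -> (!gpu || (valve && !gpu)))) -> !(((valve -> !fan) -> (!valve || valve))) = True
    ((!valve && (!hot || !valve)) || ((hot || !fan) || (!hot && ready))) || (((valve && !ready) || (fan && !fan)) -> (!gpu || (valve && !gpu))) = False
      (!valve && (!hot || !valve)) || ((hot || !fan) || (!hot && ready)) = False
        !valve && (!hot || !valve) = False
          !valve = False
          !hot || !valve = True
            !hot = True
            !valve = False
        (hot || !fan) || (!hot && ready) = False
          hot || !fan = False
            !fan = False
          !hot && ready = False
            !hot = True
      ((valve && !ready) || (fan && !fan)) -> (!gpu || (valve && !gpu)) = False
        (valve && !ready) || (fan && !fan) = True
          valve && !ready = True
            !ready = True
          fan && !fan = False
            !fan = False
        !gpu || (valve && !gpu) = False
          !gpu = False
          valve && !gpu = False
            !gpu = False
    !(((valve -> !fan) -> (!valve || valve))) = False
      (valve -> !fan) -> (!valve || valve) = True
        valve -> !fan = False
          !fan = False
        !valve || valve = True
          !valve = False
The formula evaluates to True.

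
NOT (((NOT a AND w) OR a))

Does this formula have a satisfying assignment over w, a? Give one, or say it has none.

w=F, a=F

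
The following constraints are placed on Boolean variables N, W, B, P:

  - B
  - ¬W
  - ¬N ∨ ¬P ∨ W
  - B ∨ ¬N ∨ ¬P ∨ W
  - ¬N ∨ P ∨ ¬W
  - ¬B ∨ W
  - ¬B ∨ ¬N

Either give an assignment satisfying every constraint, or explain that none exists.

Unsatisfiable — no assignment works.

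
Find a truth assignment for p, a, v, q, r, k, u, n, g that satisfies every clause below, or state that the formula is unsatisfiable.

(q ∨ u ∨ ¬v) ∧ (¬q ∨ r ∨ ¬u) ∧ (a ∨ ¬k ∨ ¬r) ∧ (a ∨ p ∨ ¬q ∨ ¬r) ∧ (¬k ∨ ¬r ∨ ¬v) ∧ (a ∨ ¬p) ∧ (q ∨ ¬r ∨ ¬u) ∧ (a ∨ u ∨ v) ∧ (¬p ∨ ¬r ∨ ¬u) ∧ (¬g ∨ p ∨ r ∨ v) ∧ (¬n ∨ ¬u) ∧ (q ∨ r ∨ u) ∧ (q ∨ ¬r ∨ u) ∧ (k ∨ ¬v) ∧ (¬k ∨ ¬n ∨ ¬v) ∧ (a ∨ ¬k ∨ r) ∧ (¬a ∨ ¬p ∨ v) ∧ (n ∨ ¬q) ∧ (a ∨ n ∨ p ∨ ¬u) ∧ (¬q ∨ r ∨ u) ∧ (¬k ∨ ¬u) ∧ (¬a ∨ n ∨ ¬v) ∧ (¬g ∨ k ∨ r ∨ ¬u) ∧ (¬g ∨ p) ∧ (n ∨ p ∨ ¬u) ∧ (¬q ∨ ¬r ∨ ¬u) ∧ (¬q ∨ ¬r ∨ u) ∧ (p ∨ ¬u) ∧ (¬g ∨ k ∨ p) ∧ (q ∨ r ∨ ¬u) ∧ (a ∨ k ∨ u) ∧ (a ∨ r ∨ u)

Case u = True:
  (¬n ∨ ¬u) forces n = False.
  (n ∨ ¬q) forces q = False.
  (q ∨ ¬r ∨ ¬u) forces r = False.
  Clause (q ∨ r ∨ ¬u) is falsified — contradiction.
Case u = False:
  If r = True:
    (q ∨ ¬r ∨ u) forces q = True.
    clause (¬q ∨ ¬r ∨ u) is falsified.
  If r = False:
    (q ∨ r ∨ u) forces q = True.
    clause (¬q ∨ r ∨ u) is falsified.
  Every sub-case reaches a contradiction.
Both cases fail, so the formula is unsatisfiable.

Unsatisfiable — no assignment works.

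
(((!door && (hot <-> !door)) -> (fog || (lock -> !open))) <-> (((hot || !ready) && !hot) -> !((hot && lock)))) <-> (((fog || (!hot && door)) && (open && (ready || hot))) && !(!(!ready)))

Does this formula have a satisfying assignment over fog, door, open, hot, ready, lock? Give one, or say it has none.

fog=T, door=T, open=T, hot=T, ready=F, lock=F

  (((!door && (hot <-> !door)) -> (fog || (lock -> !open))) <-> (((hot || !ready) && !hot) -> !((hot && lock)))) <-> (((fog || (!hot && door)) && (open && (ready || hot))) && !(!(!ready))) = True
    ((!door && (hot <-> !door)) -> (fog || (lock -> !open))) <-> (((hot || !ready) && !hot) -> !((hot && lock))) = True
      (!door && (hot <-> !door)) -> (fog || (lock -> !open)) = True
        !door && (hot <-> !door) = False
          !door = False
          hot <-> !door = False
            !door = False
        fog || (lock -> !open) = True
          lock -> !open = True
            !open = False
      ((hot || !ready) && !hot) -> !((hot && lock)) = True
        (hot || !ready) && !hot = False
          hot || !ready = True
            !ready = True
          !hot = False
        !((hot && lock)) = True
          hot && lock = False
    ((fog || (!hot && door)) && (open && (ready || hot))) && !(!(!ready)) = True
      (fog || (!hot && door)) && (open && (ready || hot)) = True
        fog || (!hot && door) = True
          !hot && door = False
            !hot = False
        open && (ready || hot) = True
          ready || hot = True
      !(!(!ready)) = True
        !(!ready) = False
          !ready = True
The formula evaluates to True.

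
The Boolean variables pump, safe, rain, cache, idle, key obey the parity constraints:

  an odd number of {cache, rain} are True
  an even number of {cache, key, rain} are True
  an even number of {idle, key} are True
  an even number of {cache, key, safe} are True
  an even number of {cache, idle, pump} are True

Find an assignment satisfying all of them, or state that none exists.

pump=T, safe=T, rain=T, cache=F, idle=T, key=T

{cache, rain}: 1 true → odd ✓
{cache, key, rain}: 2 true → even ✓
{idle, key}: 2 true → even ✓
{cache, key, safe}: 2 true → even ✓
{cache, idle, pump}: 2 true → even ✓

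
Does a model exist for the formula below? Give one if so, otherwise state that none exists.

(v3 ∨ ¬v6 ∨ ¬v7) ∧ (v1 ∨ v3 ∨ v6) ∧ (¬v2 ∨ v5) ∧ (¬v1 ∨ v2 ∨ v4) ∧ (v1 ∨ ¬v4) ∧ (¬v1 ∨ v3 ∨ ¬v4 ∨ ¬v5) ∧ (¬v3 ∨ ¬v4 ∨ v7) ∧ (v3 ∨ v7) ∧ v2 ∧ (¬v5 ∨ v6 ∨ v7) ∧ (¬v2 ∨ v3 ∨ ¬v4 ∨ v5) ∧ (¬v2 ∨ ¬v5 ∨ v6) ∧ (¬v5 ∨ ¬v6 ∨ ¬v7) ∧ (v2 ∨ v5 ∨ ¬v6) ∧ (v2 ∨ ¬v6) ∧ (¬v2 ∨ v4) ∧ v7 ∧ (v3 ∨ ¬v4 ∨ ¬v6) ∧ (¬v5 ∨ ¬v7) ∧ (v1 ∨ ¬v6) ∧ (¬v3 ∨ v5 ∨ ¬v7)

No satisfying assignment exists.

Case v7 = True:
  (v2) forces v2 = True.
  (¬v2 ∨ v5) forces v5 = True.
  Clause (¬v5 ∨ ¬v7) is falsified — contradiction.
Case v7 = False:
  Clause (v7) is falsified — contradiction.
Both cases fail, so the formula is unsatisfiable.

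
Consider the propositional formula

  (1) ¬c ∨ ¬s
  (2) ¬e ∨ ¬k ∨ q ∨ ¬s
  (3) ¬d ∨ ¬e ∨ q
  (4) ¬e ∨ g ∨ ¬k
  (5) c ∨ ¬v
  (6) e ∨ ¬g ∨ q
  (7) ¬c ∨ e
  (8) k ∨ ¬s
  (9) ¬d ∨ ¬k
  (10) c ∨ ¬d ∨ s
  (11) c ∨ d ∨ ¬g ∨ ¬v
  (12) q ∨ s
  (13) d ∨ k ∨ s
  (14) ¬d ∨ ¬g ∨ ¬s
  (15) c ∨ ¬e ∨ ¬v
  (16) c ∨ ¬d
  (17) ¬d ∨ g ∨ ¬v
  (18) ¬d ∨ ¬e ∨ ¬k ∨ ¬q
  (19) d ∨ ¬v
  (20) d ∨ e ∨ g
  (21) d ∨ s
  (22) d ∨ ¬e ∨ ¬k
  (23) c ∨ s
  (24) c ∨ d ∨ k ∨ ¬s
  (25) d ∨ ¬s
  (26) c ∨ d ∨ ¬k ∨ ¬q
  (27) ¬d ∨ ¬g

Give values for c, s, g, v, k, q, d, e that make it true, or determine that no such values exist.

Try c = False:
  (c ∨ ¬v) forces v = False.
  (c ∨ ¬d) forces d = False.
  (d ∨ s) forces s = True.
  clause (d ∨ ¬s) is falsified — backtrack.
So c = True.
  then (¬c ∨ ¬s) forces s = False.
  then (¬c ∨ e) forces e = True.
  then (q ∨ s) forces q = True.
  then (d ∨ s) forces d = True.
  then (¬d ∨ ¬g) forces g = False.
  then (¬e ∨ g ∨ ¬k) forces k = False.
  then (¬d ∨ g ∨ ¬v) forces v = False.
All clauses satisfied.

c=T; s=F; g=F; v=F; k=F; q=T; d=T; e=T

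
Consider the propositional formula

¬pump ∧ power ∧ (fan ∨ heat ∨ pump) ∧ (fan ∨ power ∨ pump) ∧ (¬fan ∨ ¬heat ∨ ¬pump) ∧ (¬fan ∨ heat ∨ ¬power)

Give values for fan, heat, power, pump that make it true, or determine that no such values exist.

fan = True, heat = True, power = True, pump = False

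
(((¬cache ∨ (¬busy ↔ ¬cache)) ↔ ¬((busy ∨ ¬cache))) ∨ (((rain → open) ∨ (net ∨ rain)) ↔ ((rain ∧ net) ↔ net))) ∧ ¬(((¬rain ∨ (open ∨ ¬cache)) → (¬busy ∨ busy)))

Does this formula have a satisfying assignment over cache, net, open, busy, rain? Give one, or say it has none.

No satisfying assignment exists.

The conjunct ¬(((¬rain ∨ (open ∨ ¬cache)) → (¬busy ∨ busy))) is unsatisfiable on its own:
  busy = True: this becomes ¬(((¬rain ∨ (open ∨ ¬cache)) → True)) = False.
  busy = False: this becomes ¬(((¬rain ∨ (open ∨ ¬cache)) → True)) = False.
So the whole conjunction is unsatisfiable.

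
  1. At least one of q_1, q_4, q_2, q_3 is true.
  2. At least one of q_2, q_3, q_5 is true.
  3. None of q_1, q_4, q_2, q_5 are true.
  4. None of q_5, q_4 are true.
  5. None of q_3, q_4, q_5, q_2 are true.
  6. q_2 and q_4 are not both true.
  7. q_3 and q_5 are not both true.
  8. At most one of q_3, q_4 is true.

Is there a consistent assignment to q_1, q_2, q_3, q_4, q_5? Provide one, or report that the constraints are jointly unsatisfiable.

Unsatisfiable — no assignment works.

Case q_1 = True:
  Constraint (3) is violated (q_1=T) — contradiction.
Case q_1 = False:
  (3) forces q_4 = False.
  (3) forces q_2 = False.
  (1) with q_1=F, q_4=F, q_2=F forces q_3 = True.
  Constraint (5) is violated (q_3=T) — contradiction.
Both cases fail — unsatisfiable.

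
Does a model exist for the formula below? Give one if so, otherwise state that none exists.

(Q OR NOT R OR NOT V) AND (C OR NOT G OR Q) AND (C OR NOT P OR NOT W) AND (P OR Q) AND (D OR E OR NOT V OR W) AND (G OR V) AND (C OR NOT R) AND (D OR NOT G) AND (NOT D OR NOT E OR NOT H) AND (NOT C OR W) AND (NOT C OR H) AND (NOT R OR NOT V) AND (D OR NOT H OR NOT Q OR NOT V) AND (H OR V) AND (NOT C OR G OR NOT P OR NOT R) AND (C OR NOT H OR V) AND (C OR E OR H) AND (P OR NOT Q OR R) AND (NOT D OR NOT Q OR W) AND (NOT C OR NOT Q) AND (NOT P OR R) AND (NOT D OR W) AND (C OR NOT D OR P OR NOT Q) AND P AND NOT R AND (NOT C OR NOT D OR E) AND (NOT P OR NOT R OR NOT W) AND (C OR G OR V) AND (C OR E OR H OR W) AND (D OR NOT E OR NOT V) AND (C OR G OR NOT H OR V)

Case R = True:
  Clause (NOT R) is falsified — contradiction.
Case R = False:
  (NOT P OR R) forces P = False.
  Clause (P) is falsified — contradiction.
Both cases fail, so the formula is unsatisfiable.

The formula is unsatisfiable.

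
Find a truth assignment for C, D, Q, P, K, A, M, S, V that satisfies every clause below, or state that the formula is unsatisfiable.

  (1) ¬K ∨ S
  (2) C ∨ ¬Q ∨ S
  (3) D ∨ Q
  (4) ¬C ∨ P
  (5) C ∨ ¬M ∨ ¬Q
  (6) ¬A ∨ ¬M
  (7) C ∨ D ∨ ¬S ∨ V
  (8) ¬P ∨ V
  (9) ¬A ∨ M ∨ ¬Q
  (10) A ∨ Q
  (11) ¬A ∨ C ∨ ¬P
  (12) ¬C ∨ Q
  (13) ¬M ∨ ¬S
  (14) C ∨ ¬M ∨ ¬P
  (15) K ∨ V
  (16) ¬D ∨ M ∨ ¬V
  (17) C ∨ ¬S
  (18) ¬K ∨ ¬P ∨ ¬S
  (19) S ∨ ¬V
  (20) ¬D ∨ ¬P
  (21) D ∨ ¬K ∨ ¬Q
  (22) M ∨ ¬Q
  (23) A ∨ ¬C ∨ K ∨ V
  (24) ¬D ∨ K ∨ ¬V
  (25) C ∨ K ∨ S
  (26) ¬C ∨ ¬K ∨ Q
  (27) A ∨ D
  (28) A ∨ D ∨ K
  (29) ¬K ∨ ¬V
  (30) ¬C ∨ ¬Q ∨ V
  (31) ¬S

Case S = True:
  Clause (¬S) is falsified — contradiction.
Case S = False:
  (¬K ∨ S) forces K = False.
  (K ∨ V) forces V = True.
  Clause (S ∨ ¬V) is falsified — contradiction.
Both cases fail, so the formula is unsatisfiable.

Unsatisfiable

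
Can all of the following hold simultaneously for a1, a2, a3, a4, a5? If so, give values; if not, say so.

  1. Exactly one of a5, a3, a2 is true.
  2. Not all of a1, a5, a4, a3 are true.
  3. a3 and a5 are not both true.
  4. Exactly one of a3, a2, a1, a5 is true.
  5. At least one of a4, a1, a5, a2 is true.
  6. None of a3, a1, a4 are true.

a1 = False; a2 = False; a3 = False; a4 = False; a5 = True

  (1) {a5, a3, a2}: 1 true — exactly one ✓
  (2) {a1, a5, a4, a3}: 1/4 true — not all ✓
  (3) a3=F, a5=T — not both ✓
  (4) {a3, a2, a1, a5}: 1 true — exactly one ✓
  (5) {a4, a1, a5, a2}: 1 true — at least one ✓
  (6) {a3, a1, a4}: 0 true — none ✓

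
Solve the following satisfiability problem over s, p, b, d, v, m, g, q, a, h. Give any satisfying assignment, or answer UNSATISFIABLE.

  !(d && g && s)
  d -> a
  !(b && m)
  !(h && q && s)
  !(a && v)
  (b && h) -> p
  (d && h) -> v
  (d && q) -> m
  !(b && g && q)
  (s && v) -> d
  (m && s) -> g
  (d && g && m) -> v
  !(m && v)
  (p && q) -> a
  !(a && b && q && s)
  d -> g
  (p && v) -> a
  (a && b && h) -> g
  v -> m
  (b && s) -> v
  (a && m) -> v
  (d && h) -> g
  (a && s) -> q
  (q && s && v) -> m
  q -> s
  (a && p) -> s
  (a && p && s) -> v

Set s = False.
  then (!q || s) forces q = False.
Set p = False.
Set b = True.
  then (!b || !m) forces m = False.
  then (!b || !h || p) forces h = False.
  then (m || !v) forces v = False.
Set d = False.
Set g = False.
Set a = False.
All clauses satisfied.

s=F; p=F; b=T; d=F; v=F; m=F; g=F; q=F; a=F; h=F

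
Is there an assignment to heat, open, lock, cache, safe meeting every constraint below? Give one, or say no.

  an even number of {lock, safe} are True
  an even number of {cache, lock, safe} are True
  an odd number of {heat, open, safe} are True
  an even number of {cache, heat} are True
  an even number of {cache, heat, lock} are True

heat: False, open: True, lock: False, cache: False, safe: False

{lock, safe}: 0 true → even ✓
{cache, lock, safe}: 0 true → even ✓
{heat, open, safe}: 1 true → odd ✓
{cache, heat}: 0 true → even ✓
{cache, heat, lock}: 0 true → even ✓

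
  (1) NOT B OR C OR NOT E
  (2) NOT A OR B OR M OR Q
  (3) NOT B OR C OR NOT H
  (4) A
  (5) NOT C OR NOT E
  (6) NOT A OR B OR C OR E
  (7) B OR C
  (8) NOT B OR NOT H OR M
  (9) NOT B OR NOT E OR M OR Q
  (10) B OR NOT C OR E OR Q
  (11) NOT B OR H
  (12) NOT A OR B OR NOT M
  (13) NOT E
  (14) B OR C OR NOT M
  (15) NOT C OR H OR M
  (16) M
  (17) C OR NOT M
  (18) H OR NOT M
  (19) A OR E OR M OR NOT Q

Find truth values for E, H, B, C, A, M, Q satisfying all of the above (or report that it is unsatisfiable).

Unit clause (A) forces A = True.
Unit clause (NOT E) forces E = False.
Unit clause (M) forces M = True.
In (C OR NOT M) only C is left, so C = True.
In (H OR NOT M) only H is left, so H = True.
In (NOT A OR B OR NOT M) only B is left, so B = True.
Set Q = False.
All clauses satisfied.

E = False, H = True, B = True, C = True, A = True, M = True, Q = False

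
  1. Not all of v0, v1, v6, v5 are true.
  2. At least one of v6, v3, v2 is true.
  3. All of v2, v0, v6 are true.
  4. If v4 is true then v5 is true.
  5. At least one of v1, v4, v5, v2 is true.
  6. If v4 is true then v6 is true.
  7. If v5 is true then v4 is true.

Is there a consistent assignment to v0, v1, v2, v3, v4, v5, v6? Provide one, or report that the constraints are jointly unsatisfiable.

v0=T; v1=F; v2=T; v3=T; v4=T; v5=T; v6=T

  (1) {v0, v1, v6, v5}: 3/4 true — not all ✓
  (2) {v6, v3, v2}: 3 true — at least one ✓
  (3) {v2, v0, v6}: all 3 true ✓
  (4) v4=T ⇒ v5: T ✓
  (5) {v1, v4, v5, v2}: 3 true — at least one ✓
  (6) v4=T ⇒ v6: T ✓
  (7) v5=T ⇒ v4: T ✓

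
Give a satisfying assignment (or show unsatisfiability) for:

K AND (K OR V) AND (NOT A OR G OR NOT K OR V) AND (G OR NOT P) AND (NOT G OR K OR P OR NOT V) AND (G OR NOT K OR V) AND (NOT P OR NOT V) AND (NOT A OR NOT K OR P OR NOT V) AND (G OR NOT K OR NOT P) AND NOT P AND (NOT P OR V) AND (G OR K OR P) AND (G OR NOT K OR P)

K: True, V: False, G: True, A: True, P: False

Unit clause (K) forces K = True.
Unit clause (NOT P) forces P = False.
In (G OR NOT K OR P) only G is left, so G = True.
Set V = False.
Set A = True.
All clauses satisfied.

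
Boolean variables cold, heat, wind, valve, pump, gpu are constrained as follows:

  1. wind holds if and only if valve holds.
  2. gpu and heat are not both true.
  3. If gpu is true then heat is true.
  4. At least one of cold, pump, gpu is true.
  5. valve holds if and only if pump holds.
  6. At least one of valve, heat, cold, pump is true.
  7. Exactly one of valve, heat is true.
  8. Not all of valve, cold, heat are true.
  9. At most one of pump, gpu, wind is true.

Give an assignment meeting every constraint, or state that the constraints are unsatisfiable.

cold = True; heat = True; wind = False; valve = False; pump = False; gpu = False

  (1) wind=F, valve=F — same ✓
  (2) gpu=F, heat=T — not both ✓
  (3) gpu=F ⇒ heat: vacuous ✓
  (4) {cold, pump, gpu}: 1 true — at least one ✓
  (5) valve=F, pump=F — same ✓
  (6) {valve, heat, cold, pump}: 2 true — at least one ✓
  (7) {valve, heat}: 1 true — exactly one ✓
  (8) {valve, cold, heat}: 2/3 true — not all ✓
  (9) {pump, gpu, wind}: 0 true — at most one ✓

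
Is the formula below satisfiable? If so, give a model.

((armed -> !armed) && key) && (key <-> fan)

armed: False; fan: True; key: True

  (armed -> !armed) && key = True
    armed -> !armed = True
      !armed = True
  key <-> fan = True
Both conjuncts True, so the formula holds.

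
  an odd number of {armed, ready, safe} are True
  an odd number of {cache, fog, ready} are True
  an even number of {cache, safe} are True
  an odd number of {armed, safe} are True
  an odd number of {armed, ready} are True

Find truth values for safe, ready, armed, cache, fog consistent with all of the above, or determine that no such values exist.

safe: False, ready: False, armed: True, cache: False, fog: True

{armed, ready, safe}: 1 true → odd ✓
{cache, fog, ready}: 1 true → odd ✓
{cache, safe}: 0 true → even ✓
{armed, safe}: 1 true → odd ✓
{armed, ready}: 1 true → odd ✓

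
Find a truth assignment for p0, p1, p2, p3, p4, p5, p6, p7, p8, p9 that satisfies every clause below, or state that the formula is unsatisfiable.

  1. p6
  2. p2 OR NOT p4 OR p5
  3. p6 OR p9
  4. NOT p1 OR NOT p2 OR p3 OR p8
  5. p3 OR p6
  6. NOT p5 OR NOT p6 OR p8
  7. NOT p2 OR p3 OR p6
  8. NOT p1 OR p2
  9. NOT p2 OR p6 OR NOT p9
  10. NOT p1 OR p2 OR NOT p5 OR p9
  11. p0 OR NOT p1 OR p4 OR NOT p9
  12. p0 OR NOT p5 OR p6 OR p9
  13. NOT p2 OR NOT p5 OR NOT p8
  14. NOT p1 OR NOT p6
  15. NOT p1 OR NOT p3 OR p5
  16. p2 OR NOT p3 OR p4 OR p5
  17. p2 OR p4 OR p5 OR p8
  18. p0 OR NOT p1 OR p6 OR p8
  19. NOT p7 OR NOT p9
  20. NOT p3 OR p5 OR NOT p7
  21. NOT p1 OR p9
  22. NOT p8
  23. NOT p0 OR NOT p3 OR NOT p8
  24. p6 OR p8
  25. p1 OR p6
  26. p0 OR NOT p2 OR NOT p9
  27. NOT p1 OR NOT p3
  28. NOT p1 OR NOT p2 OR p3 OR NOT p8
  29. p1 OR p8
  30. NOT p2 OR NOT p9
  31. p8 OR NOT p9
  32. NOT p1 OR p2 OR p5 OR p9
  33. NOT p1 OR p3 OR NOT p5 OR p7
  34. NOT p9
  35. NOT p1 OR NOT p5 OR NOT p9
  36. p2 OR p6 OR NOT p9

Unsatisfiable — no assignment works.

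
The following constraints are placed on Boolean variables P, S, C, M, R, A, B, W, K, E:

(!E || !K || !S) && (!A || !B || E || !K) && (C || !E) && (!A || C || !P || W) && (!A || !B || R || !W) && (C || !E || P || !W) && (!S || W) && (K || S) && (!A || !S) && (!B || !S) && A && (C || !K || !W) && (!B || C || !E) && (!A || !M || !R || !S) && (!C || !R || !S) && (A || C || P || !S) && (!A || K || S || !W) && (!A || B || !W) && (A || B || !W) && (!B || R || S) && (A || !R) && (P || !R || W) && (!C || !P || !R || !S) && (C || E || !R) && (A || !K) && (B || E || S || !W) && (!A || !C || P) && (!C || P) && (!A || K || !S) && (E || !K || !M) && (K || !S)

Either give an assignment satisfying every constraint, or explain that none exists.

P = True, S = False, C = True, M = False, R = True, A = True, B = False, W = False, K = True, E = False

Unit clause (A) forces A = True.
In (!A || !S) only !S is left, so S = False.
In (K || S) only K is left, so K = True.
Set P = True.
Try C = False:
  (C || !E) forces E = False.
  (!A || !B || E || !K) forces B = False.
  (!A || C || !P || W) forces W = True.
  clause (C || !K || !W) is falsified — backtrack.
So C = True.
Set M = False.
Set R = True.
Set B = False.
  then (!A || B || !W) forces W = False.
Set E = False.
All clauses satisfied.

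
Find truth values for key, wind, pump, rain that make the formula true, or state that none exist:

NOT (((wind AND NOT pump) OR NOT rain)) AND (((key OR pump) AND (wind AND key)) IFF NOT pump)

key=T; wind=F; pump=T; rain=T

  NOT (((wind AND NOT pump) OR NOT rain)) = True
    (wind AND NOT pump) OR NOT rain = False
      wind AND NOT pump = False
        NOT pump = False
      NOT rain = False
  ((key OR pump) AND (wind AND key)) IFF NOT pump = True
    (key OR pump) AND (wind AND key) = False
      key OR pump = True
      wind AND key = False
    NOT pump = False
Both conjuncts True, so the formula holds.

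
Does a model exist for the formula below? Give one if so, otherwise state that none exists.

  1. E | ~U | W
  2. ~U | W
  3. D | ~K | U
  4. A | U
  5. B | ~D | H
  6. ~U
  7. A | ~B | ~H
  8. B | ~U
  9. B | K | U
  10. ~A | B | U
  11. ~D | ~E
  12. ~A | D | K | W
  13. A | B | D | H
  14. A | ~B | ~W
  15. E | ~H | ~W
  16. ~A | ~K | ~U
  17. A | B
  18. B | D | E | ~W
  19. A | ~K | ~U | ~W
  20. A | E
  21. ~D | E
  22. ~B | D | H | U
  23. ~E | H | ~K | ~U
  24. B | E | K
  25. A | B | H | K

K = False, A = True, D = False, E = True, H = True, B = True, U = False, W = True

Unit clause (~U) forces U = False.
In (A | U) only A is left, so A = True.
In (~A | B | U) only B is left, so B = True.
Set K = False.
Set D = False.
  then (~A | D | K | W) forces W = True.
  then (~B | D | H | U) forces H = True.
  then (E | ~H | ~W) forces E = True.
All clauses satisfied.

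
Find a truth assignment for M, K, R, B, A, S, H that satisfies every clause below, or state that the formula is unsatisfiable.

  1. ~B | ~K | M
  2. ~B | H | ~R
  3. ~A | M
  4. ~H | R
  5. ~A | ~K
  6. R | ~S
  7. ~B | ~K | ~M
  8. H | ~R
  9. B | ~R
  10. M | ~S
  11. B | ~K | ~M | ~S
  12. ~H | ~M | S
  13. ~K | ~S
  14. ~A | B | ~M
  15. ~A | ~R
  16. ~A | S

M = True; K = False; R = False; B = False; A = False; S = False; H = False

Set M = True.
Set K = False.
Set R = False.
  then (~H | R) forces H = False.
  then (R | ~S) forces S = False.
  then (~A | S) forces A = False.
Set B = False.
All clauses satisfied.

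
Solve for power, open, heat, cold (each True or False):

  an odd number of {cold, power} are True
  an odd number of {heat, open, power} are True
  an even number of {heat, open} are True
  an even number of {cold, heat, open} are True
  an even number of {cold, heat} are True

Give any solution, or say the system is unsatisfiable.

power: True; open: False; heat: False; cold: False

{cold, power}: 1 true → odd ✓
{heat, open, power}: 1 true → odd ✓
{heat, open}: 0 true → even ✓
{cold, heat, open}: 0 true → even ✓
{cold, heat}: 0 true → even ✓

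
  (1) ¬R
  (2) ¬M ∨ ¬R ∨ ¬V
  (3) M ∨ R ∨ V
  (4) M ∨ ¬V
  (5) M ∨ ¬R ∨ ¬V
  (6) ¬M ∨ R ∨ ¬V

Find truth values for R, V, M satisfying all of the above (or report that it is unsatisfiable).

R=F, V=F, M=T

Unit clause (¬R) forces R = False.
Try V = True:
  (M ∨ ¬V) forces M = True.
  clause (¬M ∨ R ∨ ¬V) is falsified — backtrack.
So V = False.
  then (M ∨ R ∨ V) forces M = True.
All clauses satisfied.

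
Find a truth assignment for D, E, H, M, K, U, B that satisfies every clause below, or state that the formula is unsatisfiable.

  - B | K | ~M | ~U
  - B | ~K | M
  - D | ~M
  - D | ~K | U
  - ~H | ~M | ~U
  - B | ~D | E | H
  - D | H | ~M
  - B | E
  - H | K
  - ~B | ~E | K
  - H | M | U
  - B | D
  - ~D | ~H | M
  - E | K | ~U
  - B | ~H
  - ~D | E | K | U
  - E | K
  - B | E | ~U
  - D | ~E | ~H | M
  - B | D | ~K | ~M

Set D = True.
Set E = True.
Set H = False.
  then (H | K) forces K = True.
Set M = True.
Set U = False.
Set B = True.
All clauses satisfied.

D = True, E = True, H = False, M = True, K = True, U = False, B = True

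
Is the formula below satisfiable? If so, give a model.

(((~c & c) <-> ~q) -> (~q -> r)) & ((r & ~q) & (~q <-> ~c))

q: False, r: True, c: False

  ((~c & c) <-> ~q) -> (~q -> r) = True
    (~c & c) <-> ~q = False
      ~c & c = False
        ~c = True
      ~q = True
    ~q -> r = True
      ~q = True
  (r & ~q) & (~q <-> ~c) = True
    r & ~q = True
      ~q = True
    ~q <-> ~c = True
      ~q = True
      ~c = True
Both conjuncts True, so the formula holds.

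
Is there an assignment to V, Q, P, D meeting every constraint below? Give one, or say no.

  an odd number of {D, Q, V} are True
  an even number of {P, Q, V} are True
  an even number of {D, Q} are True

V: True, Q: False, P: True, D: False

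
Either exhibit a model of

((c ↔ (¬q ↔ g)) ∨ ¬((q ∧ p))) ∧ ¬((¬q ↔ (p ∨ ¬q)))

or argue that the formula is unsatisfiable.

c = False, q = True, p = True, g = True

  (c ↔ (¬q ↔ g)) ∨ ¬((q ∧ p)) = True
    c ↔ (¬q ↔ g) = True
      ¬q ↔ g = False
        ¬q = False
    ¬((q ∧ p)) = False
      q ∧ p = True
  ¬((¬q ↔ (p ∨ ¬q))) = True
    ¬q ↔ (p ∨ ¬q) = False
      ¬q = False
      p ∨ ¬q = True
        ¬q = False
Both conjuncts True, so the formula holds.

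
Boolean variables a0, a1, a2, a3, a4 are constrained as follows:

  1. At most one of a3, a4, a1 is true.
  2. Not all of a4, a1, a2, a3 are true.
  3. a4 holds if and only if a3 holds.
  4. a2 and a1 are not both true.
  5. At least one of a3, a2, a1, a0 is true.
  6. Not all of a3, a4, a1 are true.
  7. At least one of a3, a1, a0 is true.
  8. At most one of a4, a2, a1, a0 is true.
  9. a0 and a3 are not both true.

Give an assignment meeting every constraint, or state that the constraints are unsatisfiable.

a0 = False; a1 = True; a2 = False; a3 = False; a4 = False

  (1) {a3, a4, a1}: 1 true — at most one ✓
  (2) {a4, a1, a2, a3}: 1/4 true — not all ✓
  (3) a4=F, a3=F — same ✓
  (4) a2=F, a1=T — not both ✓
  (5) {a3, a2, a1, a0}: 1 true — at least one ✓
  (6) {a3, a4, a1}: 1/3 true — not all ✓
  (7) {a3, a1, a0}: 1 true — at least one ✓
  (8) {a4, a2, a1, a0}: 1 true — at most one ✓
  (9) a0=F, a3=F — not both ✓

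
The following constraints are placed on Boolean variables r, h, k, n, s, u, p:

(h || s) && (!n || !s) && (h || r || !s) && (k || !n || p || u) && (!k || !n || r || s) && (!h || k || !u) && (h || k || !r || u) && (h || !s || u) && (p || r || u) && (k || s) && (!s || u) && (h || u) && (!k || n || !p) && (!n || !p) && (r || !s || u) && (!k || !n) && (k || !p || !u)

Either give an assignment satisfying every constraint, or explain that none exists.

r = True, h = True, k = True, n = False, s = False, u = True, p = False

Set r = True.
Set h = True.
Try k = False:
  (!h || k || !u) forces u = False.
  (k || s) forces s = True.
  clause (!s || u) is falsified — backtrack.
So k = True.
  then (!k || !n) forces n = False.
  then (!k || n || !p) forces p = False.
Set s = False.
Set u = True.
All clauses satisfied.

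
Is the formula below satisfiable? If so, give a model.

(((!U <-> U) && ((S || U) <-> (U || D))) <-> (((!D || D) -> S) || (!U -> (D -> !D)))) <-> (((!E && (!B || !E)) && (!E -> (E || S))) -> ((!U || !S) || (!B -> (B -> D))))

B: False, S: False, E: False, U: False, D: True

  (((!U <-> U) && ((S || U) <-> (U || D))) <-> (((!D || D) -> S) || (!U -> (D -> !D)))) <-> (((!E && (!B || !E)) && (!E -> (E || S))) -> ((!U || !S) || (!B -> (B -> D)))) = True
    ((!U <-> U) && ((S || U) <-> (U || D))) <-> (((!D || D) -> S) || (!U -> (D -> !D))) = True
      (!U <-> U) && ((S || U) <-> (U || D)) = False
        !U <-> U = False
          !U = True
        (S || U) <-> (U || D) = False
          S || U = False
          U || D = True
      ((!D || D) -> S) || (!U -> (D -> !D)) = False
        (!D || D) -> S = False
          !D || D = True
            !D = False
        !U -> (D -> !D) = False
          !U = True
          D -> !D = False
            !D = False
    ((!E && (!B || !E)) && (!E -> (E || S))) -> ((!U || !S) || (!B -> (B -> D))) = True
      (!E && (!B || !E)) && (!E -> (E || S)) = False
        !E && (!B || !E) = True
          !E = True
          !B || !E = True
            !B = True
            !E = True
        !E -> (E || S) = False
          !E = True
          E || S = False
      (!U || !S) || (!B -> (B -> D)) = True
        !U || !S = True
          !U = True
          !S = True
        !B -> (B -> D) = True
          !B = True
          B -> D = True
The formula evaluates to True.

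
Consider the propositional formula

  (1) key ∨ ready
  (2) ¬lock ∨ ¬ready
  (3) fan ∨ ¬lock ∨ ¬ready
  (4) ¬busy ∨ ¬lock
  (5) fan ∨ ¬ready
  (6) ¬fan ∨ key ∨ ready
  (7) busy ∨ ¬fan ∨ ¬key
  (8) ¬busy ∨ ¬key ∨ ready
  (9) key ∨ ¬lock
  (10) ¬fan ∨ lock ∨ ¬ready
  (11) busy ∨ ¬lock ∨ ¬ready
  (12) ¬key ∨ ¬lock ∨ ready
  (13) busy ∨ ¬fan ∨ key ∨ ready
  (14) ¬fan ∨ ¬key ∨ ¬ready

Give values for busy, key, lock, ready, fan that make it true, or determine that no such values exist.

busy = False, key = True, lock = False, ready = False, fan = False

Set busy = False.
Try key = False:
  (key ∨ ready) forces ready = True.
  (¬lock ∨ ¬ready) forces lock = False.
  (fan ∨ ¬ready) forces fan = True.
  clause (¬fan ∨ lock ∨ ¬ready) is falsified — backtrack.
So key = True.
  then (busy ∨ ¬fan ∨ ¬key) forces fan = False.
  then (fan ∨ ¬ready) forces ready = False.
  then (¬key ∨ ¬lock ∨ ready) forces lock = False.
All clauses satisfied.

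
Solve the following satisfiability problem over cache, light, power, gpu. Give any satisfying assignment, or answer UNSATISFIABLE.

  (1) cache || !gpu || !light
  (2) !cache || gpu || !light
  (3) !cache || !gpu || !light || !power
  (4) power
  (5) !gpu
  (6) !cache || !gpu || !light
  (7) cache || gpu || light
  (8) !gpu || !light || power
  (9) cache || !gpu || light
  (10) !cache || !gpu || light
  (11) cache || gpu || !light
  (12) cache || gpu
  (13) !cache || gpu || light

No satisfying assignment exists.

Case power = True:
  (!gpu) forces gpu = False.
  (cache || gpu) forces cache = True.
  (!cache || gpu || !light) forces light = False.
  Clause (!cache || gpu || light) is falsified — contradiction.
Case power = False:
  Clause (power) is falsified — contradiction.
Both cases fail, so the formula is unsatisfiable.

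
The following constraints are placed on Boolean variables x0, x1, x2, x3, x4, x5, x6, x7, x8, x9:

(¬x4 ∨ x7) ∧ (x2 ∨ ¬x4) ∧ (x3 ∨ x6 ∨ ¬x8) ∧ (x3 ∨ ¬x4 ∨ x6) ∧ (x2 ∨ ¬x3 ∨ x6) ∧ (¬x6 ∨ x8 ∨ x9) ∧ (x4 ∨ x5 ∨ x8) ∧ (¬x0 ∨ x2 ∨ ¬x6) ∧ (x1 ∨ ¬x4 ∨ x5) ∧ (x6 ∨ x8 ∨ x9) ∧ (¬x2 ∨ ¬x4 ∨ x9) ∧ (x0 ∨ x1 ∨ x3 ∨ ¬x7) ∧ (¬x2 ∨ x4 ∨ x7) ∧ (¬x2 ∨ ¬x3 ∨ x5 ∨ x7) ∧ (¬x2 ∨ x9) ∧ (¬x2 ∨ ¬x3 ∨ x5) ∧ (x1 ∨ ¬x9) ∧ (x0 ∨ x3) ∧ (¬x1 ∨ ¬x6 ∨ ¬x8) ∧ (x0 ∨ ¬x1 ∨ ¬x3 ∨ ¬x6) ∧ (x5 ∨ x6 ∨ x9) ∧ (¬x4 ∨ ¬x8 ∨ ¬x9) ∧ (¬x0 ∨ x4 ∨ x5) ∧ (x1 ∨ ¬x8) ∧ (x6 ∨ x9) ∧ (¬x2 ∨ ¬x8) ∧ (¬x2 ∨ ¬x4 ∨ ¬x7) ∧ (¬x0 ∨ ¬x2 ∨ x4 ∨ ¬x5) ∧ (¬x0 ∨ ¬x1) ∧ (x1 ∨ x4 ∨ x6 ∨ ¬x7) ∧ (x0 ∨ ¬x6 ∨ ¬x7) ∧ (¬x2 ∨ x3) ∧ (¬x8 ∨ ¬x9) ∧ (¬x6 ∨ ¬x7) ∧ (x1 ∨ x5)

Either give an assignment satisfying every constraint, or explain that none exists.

Set x0 = False.
  then (x0 ∨ x3) forces x3 = True.
Set x1 = True.
  then (x0 ∨ ¬x1 ∨ ¬x3 ∨ ¬x6) forces x6 = False.
  then (x6 ∨ x9) forces x9 = True.
  then (¬x8 ∨ ¬x9) forces x8 = False.
  then (x2 ∨ ¬x3 ∨ x6) forces x2 = True.
  then (¬x2 ∨ ¬x3 ∨ x5) forces x5 = True.
Set x4 = False.
  then (¬x2 ∨ x4 ∨ x7) forces x7 = True.
All clauses satisfied.

x0 = False; x1 = True; x2 = True; x3 = True; x4 = False; x5 = True; x6 = False; x7 = True; x8 = False; x9 = True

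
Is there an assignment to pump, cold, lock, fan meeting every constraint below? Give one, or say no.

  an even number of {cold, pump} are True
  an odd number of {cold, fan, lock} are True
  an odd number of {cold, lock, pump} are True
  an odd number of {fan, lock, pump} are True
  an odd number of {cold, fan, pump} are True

pump=T, cold=T, lock=T, fan=T

{cold, pump}: 2 true → even ✓
{cold, fan, lock}: 3 true → odd ✓
{cold, lock, pump}: 3 true → odd ✓
{fan, lock, pump}: 3 true → odd ✓
{cold, fan, pump}: 3 true → odd ✓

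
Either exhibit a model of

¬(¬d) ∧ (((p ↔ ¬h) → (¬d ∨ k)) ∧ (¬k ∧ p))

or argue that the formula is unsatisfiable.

h: True, k: False, p: True, d: True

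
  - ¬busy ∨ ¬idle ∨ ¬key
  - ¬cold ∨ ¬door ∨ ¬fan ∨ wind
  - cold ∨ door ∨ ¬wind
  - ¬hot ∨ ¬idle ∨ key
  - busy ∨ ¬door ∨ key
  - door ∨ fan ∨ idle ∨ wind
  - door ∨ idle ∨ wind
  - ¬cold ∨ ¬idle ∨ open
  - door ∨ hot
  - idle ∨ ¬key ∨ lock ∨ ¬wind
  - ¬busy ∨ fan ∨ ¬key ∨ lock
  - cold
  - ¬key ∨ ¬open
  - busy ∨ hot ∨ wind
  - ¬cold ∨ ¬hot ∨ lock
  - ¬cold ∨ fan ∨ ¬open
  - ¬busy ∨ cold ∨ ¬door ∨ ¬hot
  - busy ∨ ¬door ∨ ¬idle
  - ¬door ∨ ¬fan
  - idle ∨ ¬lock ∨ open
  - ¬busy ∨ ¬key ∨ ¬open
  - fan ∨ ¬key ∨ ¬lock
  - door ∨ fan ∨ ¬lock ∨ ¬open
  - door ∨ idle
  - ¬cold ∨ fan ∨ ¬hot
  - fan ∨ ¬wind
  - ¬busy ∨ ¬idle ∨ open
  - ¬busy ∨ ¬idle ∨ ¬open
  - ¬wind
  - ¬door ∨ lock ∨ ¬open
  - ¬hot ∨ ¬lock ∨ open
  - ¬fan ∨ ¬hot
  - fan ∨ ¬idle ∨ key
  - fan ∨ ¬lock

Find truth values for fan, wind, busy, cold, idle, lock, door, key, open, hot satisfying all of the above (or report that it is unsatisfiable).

fan = False, wind = False, busy = True, cold = True, idle = False, lock = False, door = True, key = False, open = False, hot = False

Unit clause (cold) forces cold = True.
Unit clause (¬wind) forces wind = False.
Try fan = True:
  (¬cold ∨ ¬door ∨ ¬fan ∨ wind) forces door = False.
  (door ∨ idle ∨ wind) forces idle = True.
  (¬cold ∨ ¬idle ∨ open) forces open = True.
  (door ∨ hot) forces hot = True.
  clause (¬fan ∨ ¬hot) is falsified — backtrack.
So fan = False.
  then (¬cold ∨ fan ∨ ¬open) forces open = False.
  then (¬cold ∨ fan ∨ ¬hot) forces hot = False.
  then (fan ∨ ¬lock) forces lock = False.
  then (¬cold ∨ ¬idle ∨ open) forces idle = False.
  then (door ∨ hot) forces door = True.
  then (busy ∨ hot ∨ wind) forces busy = True.
  then (¬busy ∨ fan ∨ ¬key ∨ lock) forces key = False.
All clauses satisfied.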